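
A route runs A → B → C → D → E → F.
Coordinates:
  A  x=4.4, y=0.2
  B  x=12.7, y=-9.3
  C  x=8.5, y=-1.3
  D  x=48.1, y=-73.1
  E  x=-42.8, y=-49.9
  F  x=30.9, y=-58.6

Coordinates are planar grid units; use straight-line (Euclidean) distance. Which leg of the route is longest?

Leg distances:
A→B: 12.6
B→C: 9.0
C→D: 82.0
D→E: 93.8
E→F: 74.2
The longest leg is D–E at 93.8.

D–E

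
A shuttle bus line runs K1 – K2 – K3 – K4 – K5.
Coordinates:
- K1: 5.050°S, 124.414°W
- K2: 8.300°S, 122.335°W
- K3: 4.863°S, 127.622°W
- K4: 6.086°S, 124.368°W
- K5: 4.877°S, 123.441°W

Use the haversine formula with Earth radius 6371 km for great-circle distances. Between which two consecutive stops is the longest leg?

K2–K3

Leg distances:
K1→K2: 428.1 km
K2→K3: 697.9 km
K3→K4: 385.0 km
K4→K5: 169.1 km
The longest leg is K2–K3 at 697.9 km.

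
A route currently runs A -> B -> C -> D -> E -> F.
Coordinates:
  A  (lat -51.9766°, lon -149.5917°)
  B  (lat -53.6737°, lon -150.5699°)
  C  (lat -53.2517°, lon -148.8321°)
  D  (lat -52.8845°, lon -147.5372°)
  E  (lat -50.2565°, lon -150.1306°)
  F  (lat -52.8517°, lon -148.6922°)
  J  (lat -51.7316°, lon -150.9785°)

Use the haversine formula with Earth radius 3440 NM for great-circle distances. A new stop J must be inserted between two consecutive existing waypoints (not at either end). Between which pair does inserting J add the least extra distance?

between E and F

Added distance for inserting J between each consecutive pair:
A–B: 63.1 NM
B–C: 170.8 NM
C–D: 212.7 NM
D–E: 53.1 NM
E–F: 36.9 NM
Smallest added distance is 36.9 NM, inserting between E and F.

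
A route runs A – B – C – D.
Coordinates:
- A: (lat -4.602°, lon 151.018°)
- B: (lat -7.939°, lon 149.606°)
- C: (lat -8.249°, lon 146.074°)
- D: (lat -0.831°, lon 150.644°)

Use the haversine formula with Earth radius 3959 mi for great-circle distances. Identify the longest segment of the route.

C–D

Leg distances:
A→B: 250.1 mi
B→C: 242.6 mi
C→D: 601.4 mi
The longest leg is C–D at 601.4 mi.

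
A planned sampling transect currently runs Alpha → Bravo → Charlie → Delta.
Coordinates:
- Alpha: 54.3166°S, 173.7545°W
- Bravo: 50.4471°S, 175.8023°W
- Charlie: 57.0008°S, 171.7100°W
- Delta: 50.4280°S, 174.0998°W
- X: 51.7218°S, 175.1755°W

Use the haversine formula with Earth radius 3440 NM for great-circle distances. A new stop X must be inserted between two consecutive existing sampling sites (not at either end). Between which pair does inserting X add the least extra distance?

Added distance for inserting X between each consecutive pair:
Alpha–Bravo: 0.0 NM
Bravo–Charlie: 0.0 NM
Charlie–Delta: 23.3 NM
Smallest added distance is 0.0 NM, inserting between Alpha and Bravo.

between Alpha and Bravo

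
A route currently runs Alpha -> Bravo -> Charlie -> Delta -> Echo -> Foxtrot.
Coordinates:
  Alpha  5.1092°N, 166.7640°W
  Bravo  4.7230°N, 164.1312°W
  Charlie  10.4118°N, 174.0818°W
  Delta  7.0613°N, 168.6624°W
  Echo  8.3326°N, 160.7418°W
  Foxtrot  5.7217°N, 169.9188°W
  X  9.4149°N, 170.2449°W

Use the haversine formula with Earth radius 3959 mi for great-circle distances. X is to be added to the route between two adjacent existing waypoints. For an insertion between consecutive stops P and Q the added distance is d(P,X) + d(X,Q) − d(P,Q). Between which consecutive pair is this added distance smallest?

Added distance for inserting X between each consecutive pair:
Alpha–Bravo: 728.0 mi
Bravo–Charlie: 13.4 mi
Charlie–Delta: 28.9 mi
Delta–Echo: 299.0 mi
Echo–Foxtrot: 254.6 mi
Smallest added distance is 13.4 mi, inserting between Bravo and Charlie.

between Bravo and Charlie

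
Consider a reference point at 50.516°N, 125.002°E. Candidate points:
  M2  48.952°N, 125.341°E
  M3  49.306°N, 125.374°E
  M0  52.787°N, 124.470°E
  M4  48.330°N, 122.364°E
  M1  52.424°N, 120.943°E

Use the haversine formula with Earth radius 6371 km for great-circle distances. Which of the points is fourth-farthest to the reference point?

M2

Distances from the reference point (50.516°N, 125.002°E):
M1: 352.1 km
M4: 309.0 km
M0: 255.2 km
M2: 175.6 km
M3: 137.2 km
The fourth-farthest is M2 at 175.6 km.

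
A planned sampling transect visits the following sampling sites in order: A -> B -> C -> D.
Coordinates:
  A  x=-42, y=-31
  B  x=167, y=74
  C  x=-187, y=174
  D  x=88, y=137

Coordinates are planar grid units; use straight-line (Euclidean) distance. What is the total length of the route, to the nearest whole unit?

879

Leg distances:
A→B: 233.9  (cumulative 233.9)
B→C: 367.9  (cumulative 601.7)
C→D: 277.5  (cumulative 879.2)
Total route length ≈ 879.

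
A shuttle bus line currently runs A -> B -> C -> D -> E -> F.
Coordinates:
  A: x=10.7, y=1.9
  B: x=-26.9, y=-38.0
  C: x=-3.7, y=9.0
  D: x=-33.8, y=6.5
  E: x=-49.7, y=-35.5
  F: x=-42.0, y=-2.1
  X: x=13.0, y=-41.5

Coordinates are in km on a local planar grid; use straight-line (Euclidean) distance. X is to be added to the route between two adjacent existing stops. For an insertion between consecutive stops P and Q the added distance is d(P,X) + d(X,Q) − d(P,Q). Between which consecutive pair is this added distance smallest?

between A and B

Added distance for inserting X between each consecutive pair:
A–B: 28.7 km
B–C: 40.8 km
C–D: 90.0 km
D–E: 85.1 km
E–F: 96.4 km
Smallest added distance is 28.7 km, inserting between A and B.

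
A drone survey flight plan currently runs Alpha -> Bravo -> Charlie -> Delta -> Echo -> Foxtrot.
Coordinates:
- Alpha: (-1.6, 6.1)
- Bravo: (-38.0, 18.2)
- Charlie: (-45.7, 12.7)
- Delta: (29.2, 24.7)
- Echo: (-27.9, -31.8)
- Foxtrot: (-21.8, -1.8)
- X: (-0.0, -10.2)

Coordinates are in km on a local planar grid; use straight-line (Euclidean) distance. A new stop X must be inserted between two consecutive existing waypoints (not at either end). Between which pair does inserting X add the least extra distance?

between Delta and Echo

Added distance for inserting X between each consecutive pair:
Alpha–Bravo: 25.5 km
Bravo–Charlie: 89.1 km
Charlie–Delta: 20.8 km
Delta–Echo: 0.5 km
Echo–Foxtrot: 28.0 km
Smallest added distance is 0.5 km, inserting between Delta and Echo.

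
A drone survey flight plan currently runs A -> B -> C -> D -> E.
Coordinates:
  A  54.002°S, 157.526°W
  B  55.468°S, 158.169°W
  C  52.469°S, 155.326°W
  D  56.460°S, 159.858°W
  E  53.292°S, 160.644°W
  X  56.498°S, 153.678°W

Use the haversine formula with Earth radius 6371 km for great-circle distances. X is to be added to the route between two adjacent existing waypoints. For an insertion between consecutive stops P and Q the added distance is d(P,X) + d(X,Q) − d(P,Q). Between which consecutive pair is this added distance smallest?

Added distance for inserting X between each consecutive pair:
A–B: 503.1 km
B–C: 380.6 km
C–D: 308.4 km
D–E: 593.6 km
Smallest added distance is 308.4 km, inserting between C and D.

between C and D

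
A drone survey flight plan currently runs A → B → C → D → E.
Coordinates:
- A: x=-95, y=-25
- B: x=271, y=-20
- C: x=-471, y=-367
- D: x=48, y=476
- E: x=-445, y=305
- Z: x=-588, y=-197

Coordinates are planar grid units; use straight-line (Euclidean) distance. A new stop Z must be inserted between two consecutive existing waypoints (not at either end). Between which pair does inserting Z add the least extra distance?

between C and D

Added distance for inserting Z between each consecutive pair:
A–B: 1033.2
B–C: 264.3
C–D: 142.4
D–E: 926.1
Smallest added distance is 142.4, inserting between C and D.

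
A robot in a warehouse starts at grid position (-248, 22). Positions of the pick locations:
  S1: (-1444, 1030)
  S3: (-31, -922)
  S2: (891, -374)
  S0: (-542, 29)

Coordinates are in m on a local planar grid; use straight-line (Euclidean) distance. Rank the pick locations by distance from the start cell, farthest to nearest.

Distance from the start cell at (-248, 22) to each:
S1 (-1444, 1030): 1564.1 m
S2 (891, -374): 1205.9 m
S3 (-31, -922): 968.6 m
S0 (-542, 29): 294.1 m

S1, S2, S3, S0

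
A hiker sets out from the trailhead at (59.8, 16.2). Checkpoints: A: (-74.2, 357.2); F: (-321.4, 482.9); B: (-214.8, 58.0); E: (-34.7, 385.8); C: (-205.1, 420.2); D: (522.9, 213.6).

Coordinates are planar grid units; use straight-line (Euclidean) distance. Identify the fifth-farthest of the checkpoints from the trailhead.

A

Distances from the trailhead ((59.8, 16.2)):
F: 602.6
D: 503.4
C: 483.1
E: 381.5
A: 366.4
B: 277.8
The fifth-farthest is A at 366.4.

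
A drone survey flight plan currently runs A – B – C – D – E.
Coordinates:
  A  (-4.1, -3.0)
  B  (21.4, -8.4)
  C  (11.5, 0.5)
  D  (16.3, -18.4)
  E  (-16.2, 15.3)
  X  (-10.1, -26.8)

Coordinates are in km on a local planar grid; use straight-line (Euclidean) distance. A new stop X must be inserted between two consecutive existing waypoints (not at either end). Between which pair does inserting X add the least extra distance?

between D and E

Added distance for inserting X between each consecutive pair:
A–B: 35.0 km
B–C: 58.0 km
C–D: 43.0 km
D–E: 23.4 km
Smallest added distance is 23.4 km, inserting between D and E.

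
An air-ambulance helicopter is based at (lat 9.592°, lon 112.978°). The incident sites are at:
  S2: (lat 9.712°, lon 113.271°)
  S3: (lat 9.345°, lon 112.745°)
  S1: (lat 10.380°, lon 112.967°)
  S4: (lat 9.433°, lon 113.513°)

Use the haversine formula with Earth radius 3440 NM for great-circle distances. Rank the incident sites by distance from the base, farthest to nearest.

S1, S4, S3, S2

Computing each great-circle distance from (lat 9.592°, lon 112.978°):
S1 (lat 10.380°, lon 112.967°): 47.3 NM
S4 (lat 9.433°, lon 113.513°): 33.1 NM
S3 (lat 9.345°, lon 112.745°): 20.3 NM
S2 (lat 9.712°, lon 113.271°): 18.8 NM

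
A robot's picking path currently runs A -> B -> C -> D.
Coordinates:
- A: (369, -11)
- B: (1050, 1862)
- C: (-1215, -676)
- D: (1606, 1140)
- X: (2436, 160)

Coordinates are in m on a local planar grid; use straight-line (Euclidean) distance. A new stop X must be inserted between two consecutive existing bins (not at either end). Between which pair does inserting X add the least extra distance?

between C and D

Added distance for inserting X between each consecutive pair:
A–B: 2276.0 m
B–C: 2538.7 m
C–D: 1674.8 m
Smallest added distance is 1674.8 m, inserting between C and D.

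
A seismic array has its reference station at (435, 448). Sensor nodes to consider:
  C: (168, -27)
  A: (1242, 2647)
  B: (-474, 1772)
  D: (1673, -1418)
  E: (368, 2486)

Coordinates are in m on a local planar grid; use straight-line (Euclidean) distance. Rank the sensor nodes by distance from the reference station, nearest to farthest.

C, B, E, D, A

Distances from the reference station:
C (168, -27): 544.9 m
B (-474, 1772): 1606.0 m
E (368, 2486): 2039.1 m
D (1673, -1418): 2239.3 m
A (1242, 2647): 2342.4 m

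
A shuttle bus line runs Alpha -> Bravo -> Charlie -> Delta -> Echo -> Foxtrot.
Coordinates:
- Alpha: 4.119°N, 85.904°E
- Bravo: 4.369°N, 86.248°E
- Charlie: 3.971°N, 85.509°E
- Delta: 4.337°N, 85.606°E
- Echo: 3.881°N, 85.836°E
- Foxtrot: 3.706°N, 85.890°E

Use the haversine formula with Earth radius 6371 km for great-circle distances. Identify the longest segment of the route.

Bravo–Charlie

Leg distances:
Alpha→Bravo: 47.2 km
Bravo→Charlie: 93.1 km
Charlie→Delta: 42.1 km
Delta→Echo: 56.8 km
Echo→Foxtrot: 20.4 km
The longest leg is Bravo–Charlie at 93.1 km.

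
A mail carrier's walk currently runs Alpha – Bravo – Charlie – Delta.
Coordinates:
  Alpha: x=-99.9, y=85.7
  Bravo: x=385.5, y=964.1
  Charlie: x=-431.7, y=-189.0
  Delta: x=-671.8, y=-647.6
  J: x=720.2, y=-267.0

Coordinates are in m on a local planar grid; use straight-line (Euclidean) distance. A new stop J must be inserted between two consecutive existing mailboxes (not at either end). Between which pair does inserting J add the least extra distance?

between Bravo and Charlie

Added distance for inserting J between each consecutive pair:
Alpha–Bravo: 1164.9 m
Bravo–Charlie: 1017.0 m
Charlie–Delta: 2080.0 m
Smallest added distance is 1017.0 m, inserting between Bravo and Charlie.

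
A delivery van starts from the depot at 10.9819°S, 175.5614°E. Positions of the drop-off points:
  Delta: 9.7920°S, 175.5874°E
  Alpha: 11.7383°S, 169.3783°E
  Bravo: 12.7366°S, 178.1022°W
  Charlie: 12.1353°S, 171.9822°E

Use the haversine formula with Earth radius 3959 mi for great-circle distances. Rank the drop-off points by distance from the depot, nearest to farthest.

Distances from the depot:
Delta 9.7920°S, 175.5874°E: 82.2 mi
Charlie 12.1353°S, 171.9822°E: 255.1 mi
Alpha 11.7383°S, 169.3783°E: 422.1 mi
Bravo 12.7366°S, 178.1022°W: 445.3 mi

Delta, Charlie, Alpha, Bravo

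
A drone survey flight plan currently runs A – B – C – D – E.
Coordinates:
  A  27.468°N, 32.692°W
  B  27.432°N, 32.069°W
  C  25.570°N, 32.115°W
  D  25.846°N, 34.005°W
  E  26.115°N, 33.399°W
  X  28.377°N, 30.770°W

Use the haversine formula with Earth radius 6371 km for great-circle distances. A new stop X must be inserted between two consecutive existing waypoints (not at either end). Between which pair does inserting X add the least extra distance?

Added distance for inserting X between each consecutive pair:
A–B: 317.9 km
B–C: 297.6 km
C–D: 573.8 km
D–E: 720.3 km
Smallest added distance is 297.6 km, inserting between B and C.

between B and C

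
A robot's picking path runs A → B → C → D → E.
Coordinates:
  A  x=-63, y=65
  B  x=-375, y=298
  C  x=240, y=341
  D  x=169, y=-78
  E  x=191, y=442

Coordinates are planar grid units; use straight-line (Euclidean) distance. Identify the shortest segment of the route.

A–B

Leg distances:
A→B: 389.4
B→C: 616.5
C→D: 425.0
D→E: 520.5
The shortest leg is A–B at 389.4.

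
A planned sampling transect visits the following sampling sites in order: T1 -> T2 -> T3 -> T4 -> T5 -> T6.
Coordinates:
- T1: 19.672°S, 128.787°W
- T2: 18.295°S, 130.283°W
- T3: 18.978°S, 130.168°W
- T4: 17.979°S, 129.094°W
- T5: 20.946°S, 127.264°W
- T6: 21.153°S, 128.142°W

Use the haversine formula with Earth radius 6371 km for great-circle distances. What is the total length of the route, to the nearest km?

931 km

Leg distances:
T1→T2: 219.5 km  (cumulative 219.5 km)
T2→T3: 76.9 km  (cumulative 296.4 km)
T3→T4: 158.6 km  (cumulative 455.1 km)
T4→T5: 381.6 km  (cumulative 836.7 km)
T5→T6: 94.0 km  (cumulative 930.7 km)
Total route length ≈ 931 km.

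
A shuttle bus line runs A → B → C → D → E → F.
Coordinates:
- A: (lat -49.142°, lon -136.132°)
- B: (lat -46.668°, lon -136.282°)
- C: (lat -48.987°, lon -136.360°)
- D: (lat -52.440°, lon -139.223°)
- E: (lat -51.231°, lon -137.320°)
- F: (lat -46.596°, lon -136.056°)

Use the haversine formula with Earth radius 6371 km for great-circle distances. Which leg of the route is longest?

E–F

Leg distances:
A→B: 275.3 km
B→C: 257.9 km
C→D: 433.6 km
D→E: 187.5 km
E→F: 523.6 km
The longest leg is E–F at 523.6 km.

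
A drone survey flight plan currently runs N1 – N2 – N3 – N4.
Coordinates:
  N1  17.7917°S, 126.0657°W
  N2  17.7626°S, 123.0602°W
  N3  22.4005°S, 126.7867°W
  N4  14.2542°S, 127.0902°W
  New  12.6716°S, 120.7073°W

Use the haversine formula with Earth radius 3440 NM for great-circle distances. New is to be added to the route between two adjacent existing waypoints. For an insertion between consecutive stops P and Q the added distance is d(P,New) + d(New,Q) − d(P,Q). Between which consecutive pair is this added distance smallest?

between N3 and N4

Added distance for inserting New between each consecutive pair:
N1–N2: 599.6 NM
N2–N3: 665.5 NM
N3–N4: 574.8 NM
Smallest added distance is 574.8 NM, inserting between N3 and N4.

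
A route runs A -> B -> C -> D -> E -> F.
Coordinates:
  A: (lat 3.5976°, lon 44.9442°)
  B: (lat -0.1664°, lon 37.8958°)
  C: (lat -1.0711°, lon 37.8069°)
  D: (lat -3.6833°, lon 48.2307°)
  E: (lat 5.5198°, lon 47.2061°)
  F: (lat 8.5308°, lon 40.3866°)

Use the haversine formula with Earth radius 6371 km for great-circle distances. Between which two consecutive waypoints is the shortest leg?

B–C

Leg distances:
A→B: 888.1 km
B→C: 101.1 km
C→D: 1193.8 km
D→E: 1029.6 km
E→F: 823.6 km
The shortest leg is B–C at 101.1 km.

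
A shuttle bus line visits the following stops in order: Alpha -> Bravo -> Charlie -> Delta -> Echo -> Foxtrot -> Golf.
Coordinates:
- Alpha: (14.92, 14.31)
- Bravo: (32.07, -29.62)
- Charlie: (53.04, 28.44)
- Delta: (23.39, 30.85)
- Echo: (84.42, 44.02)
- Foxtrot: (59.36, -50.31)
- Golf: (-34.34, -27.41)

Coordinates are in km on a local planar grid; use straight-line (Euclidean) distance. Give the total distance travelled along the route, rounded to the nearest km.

395 km

Leg distances:
Alpha→Bravo: 47.2 km  (cumulative 47.2 km)
Bravo→Charlie: 61.7 km  (cumulative 108.9 km)
Charlie→Delta: 29.7 km  (cumulative 138.6 km)
Delta→Echo: 62.4 km  (cumulative 201.1 km)
Echo→Foxtrot: 97.6 km  (cumulative 298.7 km)
Foxtrot→Golf: 96.5 km  (cumulative 395.1 km)
Total route length ≈ 395 km.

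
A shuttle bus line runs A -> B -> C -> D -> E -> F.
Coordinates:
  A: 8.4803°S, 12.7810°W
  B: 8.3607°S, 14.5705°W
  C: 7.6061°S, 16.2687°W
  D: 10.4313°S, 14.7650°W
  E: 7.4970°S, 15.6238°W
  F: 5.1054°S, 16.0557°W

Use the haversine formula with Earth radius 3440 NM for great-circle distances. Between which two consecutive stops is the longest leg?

Leg distances:
A→B: 106.5 NM
B→C: 110.7 NM
C→D: 191.6 NM
D→E: 183.4 NM
E→F: 145.9 NM
The longest leg is C–D at 191.6 NM.

C–D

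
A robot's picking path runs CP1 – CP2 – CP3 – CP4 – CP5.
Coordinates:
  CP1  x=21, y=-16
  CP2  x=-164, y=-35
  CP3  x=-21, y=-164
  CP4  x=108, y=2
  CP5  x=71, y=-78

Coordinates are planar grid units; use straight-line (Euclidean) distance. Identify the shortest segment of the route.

Leg distances:
CP1→CP2: 186.0
CP2→CP3: 192.6
CP3→CP4: 210.2
CP4→CP5: 88.1
The shortest leg is CP4–CP5 at 88.1.

CP4–CP5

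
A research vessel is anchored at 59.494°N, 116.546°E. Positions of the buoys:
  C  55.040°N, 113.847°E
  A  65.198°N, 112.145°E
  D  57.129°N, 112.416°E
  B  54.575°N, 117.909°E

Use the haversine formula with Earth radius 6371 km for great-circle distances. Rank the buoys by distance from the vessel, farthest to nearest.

Computing each great-circle distance from 59.494°N, 116.546°E:
A 65.198°N, 112.145°E: 673.3 km
B 54.575°N, 117.909°E: 553.1 km
C 55.040°N, 113.847°E: 521.1 km
D 57.129°N, 112.416°E: 356.7 km

A, B, C, D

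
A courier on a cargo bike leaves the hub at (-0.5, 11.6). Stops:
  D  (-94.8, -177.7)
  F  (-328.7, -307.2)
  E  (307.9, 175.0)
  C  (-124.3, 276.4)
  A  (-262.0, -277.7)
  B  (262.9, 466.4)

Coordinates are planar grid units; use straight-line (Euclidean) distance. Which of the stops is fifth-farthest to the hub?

C

Distances from the hub ((-0.5, 11.6)):
B: 525.6
F: 457.5
A: 390.0
E: 349.0
C: 292.3
D: 211.5
The fifth-farthest is C at 292.3.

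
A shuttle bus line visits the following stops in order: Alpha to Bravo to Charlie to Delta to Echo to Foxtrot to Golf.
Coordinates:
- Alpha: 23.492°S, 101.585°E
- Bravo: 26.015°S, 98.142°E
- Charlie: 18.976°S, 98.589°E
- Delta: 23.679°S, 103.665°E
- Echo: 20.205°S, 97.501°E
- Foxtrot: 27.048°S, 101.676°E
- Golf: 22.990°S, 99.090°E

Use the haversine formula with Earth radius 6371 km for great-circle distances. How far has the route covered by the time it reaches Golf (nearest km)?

Leg distances:
Alpha→Bravo: 446.7 km  (cumulative 446.7 km)
Bravo→Charlie: 784.0 km  (cumulative 1230.7 km)
Charlie→Delta: 741.4 km  (cumulative 1972.1 km)
Delta→Echo: 743.8 km  (cumulative 2715.9 km)
Echo→Foxtrot: 871.5 km  (cumulative 3587.4 km)
Foxtrot→Golf: 521.0 km  (cumulative 4108.4 km)
Cumulative distance at Golf ≈ 4108 km.

4108 km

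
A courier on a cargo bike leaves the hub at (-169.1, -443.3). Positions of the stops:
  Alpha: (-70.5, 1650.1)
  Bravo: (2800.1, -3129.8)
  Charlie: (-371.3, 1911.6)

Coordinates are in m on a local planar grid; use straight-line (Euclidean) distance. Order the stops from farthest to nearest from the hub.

Bravo, Charlie, Alpha

Distances from the hub:
Bravo (2800.1, -3129.8): 4004.2 m
Charlie (-371.3, 1911.6): 2363.6 m
Alpha (-70.5, 1650.1): 2095.7 m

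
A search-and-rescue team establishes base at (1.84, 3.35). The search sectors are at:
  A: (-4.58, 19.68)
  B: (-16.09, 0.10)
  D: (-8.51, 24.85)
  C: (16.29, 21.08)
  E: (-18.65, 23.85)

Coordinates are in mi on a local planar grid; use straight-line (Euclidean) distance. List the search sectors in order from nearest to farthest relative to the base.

A, B, C, D, E

Distances from the base:
A (-4.58, 19.68): 17.5 mi
B (-16.09, 0.10): 18.2 mi
C (16.29, 21.08): 22.9 mi
D (-8.51, 24.85): 23.9 mi
E (-18.65, 23.85): 29.0 mi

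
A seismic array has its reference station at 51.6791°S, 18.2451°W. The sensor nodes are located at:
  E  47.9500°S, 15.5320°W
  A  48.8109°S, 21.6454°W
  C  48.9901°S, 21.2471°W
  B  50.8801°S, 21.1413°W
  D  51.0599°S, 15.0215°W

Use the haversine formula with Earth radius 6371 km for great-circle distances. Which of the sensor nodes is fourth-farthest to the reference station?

Distance to each, sorted:
E: 458.0 km
A: 400.1 km
C: 367.1 km
D: 234.1 km
B: 220.1 km
The fourth-farthest is D at 234.1 km.

D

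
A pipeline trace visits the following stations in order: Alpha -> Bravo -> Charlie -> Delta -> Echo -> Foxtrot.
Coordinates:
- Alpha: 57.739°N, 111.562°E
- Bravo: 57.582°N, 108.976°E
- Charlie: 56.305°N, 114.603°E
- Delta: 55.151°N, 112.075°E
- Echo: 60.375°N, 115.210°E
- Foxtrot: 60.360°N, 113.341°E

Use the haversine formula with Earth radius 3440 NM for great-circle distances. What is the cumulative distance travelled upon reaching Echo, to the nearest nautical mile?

722 NM

Leg distances:
Alpha→Bravo: 83.6 NM  (cumulative 83.6 NM)
Bravo→Charlie: 199.5 NM  (cumulative 283.1 NM)
Charlie→Delta: 110.0 NM  (cumulative 393.1 NM)
Delta→Echo: 329.2 NM  (cumulative 722.3 NM)
Cumulative distance at Echo ≈ 722 NM.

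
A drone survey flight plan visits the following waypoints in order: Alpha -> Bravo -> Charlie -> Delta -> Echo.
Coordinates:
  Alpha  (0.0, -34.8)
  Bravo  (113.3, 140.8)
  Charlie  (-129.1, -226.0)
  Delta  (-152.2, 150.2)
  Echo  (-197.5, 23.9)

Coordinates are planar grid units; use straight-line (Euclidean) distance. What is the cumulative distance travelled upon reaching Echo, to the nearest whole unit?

1160

Leg distances:
Alpha→Bravo: 209.0  (cumulative 209.0)
Bravo→Charlie: 439.7  (cumulative 648.6)
Charlie→Delta: 376.9  (cumulative 1025.5)
Delta→Echo: 134.2  (cumulative 1159.7)
Cumulative distance at Echo ≈ 1160.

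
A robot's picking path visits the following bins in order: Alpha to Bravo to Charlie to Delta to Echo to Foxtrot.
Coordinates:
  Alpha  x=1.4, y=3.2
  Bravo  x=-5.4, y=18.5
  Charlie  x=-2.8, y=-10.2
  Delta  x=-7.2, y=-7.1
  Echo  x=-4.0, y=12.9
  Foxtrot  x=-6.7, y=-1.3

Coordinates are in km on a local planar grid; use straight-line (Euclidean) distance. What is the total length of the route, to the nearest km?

Leg distances:
Alpha→Bravo: 16.7 km  (cumulative 16.7 km)
Bravo→Charlie: 28.8 km  (cumulative 45.6 km)
Charlie→Delta: 5.4 km  (cumulative 50.9 km)
Delta→Echo: 20.3 km  (cumulative 71.2 km)
Echo→Foxtrot: 14.5 km  (cumulative 85.7 km)
Total route length ≈ 86 km.

86 km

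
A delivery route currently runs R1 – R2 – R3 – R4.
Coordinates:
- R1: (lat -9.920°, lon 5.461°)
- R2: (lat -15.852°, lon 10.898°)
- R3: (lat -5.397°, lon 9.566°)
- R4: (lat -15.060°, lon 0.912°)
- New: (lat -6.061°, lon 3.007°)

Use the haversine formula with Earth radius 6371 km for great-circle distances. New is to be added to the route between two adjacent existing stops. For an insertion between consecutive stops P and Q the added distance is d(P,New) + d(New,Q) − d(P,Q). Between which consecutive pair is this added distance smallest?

Added distance for inserting New between each consecutive pair:
R1–R2: 1010.3 km
R2–R3: 945.4 km
R3–R4: 324.5 km
Smallest added distance is 324.5 km, inserting between R3 and R4.

between R3 and R4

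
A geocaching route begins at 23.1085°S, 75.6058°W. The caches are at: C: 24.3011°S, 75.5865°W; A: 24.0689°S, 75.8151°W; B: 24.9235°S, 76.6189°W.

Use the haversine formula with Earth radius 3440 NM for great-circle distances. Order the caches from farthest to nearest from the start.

Distance from the start at 23.1085°S, 75.6058°W to each:
B 24.9235°S, 76.6189°W: 122.3 NM
C 24.3011°S, 75.5865°W: 71.6 NM
A 24.0689°S, 75.8151°W: 58.8 NM

B, C, A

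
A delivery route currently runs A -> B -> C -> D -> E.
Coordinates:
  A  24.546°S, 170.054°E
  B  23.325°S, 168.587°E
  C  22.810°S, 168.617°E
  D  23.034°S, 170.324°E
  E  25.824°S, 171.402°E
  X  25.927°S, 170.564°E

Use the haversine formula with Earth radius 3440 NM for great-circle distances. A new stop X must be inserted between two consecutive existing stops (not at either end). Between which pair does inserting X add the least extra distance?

between D and E

Added distance for inserting X between each consecutive pair:
A–B: 168.4 NM
B–C: 374.2 NM
C–D: 294.1 NM
D–E: 42.3 NM
Smallest added distance is 42.3 NM, inserting between D and E.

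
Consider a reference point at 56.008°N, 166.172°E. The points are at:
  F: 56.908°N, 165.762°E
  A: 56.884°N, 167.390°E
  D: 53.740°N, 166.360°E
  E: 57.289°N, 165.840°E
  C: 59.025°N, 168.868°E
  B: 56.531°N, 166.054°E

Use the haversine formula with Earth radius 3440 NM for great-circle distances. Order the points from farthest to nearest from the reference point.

Computing each great-circle distance from 56.008°N, 166.172°E:
C 59.025°N, 168.868°E: 200.9 NM
D 53.740°N, 166.360°E: 136.3 NM
E 57.289°N, 165.840°E: 77.7 NM
A 56.884°N, 167.390°E: 66.3 NM
F 56.908°N, 165.762°E: 55.7 NM
B 56.531°N, 166.054°E: 31.6 NM

C, D, E, A, F, B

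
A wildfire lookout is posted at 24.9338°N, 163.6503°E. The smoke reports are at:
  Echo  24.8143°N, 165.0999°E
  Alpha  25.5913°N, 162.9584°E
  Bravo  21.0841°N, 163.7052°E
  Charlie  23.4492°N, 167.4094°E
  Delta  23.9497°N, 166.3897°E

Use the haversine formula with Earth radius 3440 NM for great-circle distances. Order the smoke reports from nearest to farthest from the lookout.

Computing each great-circle distance from 24.9338°N, 163.6503°E:
Alpha 25.5913°N, 162.9584°E: 54.5 NM
Echo 24.8143°N, 165.0999°E: 79.3 NM
Delta 23.9497°N, 166.3897°E: 161.0 NM
Charlie 23.4492°N, 167.4094°E: 224.3 NM
Bravo 21.0841°N, 163.7052°E: 231.2 NM

Alpha, Echo, Delta, Charlie, Bravo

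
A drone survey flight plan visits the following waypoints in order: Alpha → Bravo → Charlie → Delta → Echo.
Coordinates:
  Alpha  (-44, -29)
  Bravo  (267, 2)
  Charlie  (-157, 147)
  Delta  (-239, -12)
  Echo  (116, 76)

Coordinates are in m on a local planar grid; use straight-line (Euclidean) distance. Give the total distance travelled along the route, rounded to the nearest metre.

Leg distances:
Alpha→Bravo: 312.5 m  (cumulative 312.5 m)
Bravo→Charlie: 448.1 m  (cumulative 760.6 m)
Charlie→Delta: 178.9 m  (cumulative 939.5 m)
Delta→Echo: 365.7 m  (cumulative 1305.3 m)
Total route length ≈ 1305 m.

1305 m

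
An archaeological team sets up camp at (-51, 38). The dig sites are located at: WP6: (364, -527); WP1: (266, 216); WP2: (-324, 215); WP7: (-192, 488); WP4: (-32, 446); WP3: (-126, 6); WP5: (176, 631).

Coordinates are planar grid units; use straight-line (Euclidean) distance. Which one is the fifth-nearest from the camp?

WP7

Distances from the camp ((-51, 38)):
WP3: 81.5
WP2: 325.4
WP1: 363.6
WP4: 408.4
WP7: 471.6
WP5: 635.0
WP6: 701.0
The fifth-nearest is WP7 at 471.6.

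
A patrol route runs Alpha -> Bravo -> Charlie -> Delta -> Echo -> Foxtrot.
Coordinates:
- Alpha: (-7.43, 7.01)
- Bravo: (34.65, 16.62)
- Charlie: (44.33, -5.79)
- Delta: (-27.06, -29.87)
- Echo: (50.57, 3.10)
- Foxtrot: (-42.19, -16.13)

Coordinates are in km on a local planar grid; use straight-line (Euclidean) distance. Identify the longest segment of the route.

Echo–Foxtrot

Leg distances:
Alpha→Bravo: 43.2 km
Bravo→Charlie: 24.4 km
Charlie→Delta: 75.3 km
Delta→Echo: 84.3 km
Echo→Foxtrot: 94.7 km
The longest leg is Echo–Foxtrot at 94.7 km.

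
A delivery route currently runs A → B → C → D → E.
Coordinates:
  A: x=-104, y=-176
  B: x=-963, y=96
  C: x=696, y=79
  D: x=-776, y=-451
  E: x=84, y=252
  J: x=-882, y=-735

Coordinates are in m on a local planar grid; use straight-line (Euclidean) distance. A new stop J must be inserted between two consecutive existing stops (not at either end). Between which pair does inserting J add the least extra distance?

between C and D

Added distance for inserting J between each consecutive pair:
A–B: 891.9 m
B–C: 951.4 m
C–D: 514.2 m
D–E: 573.4 m
Smallest added distance is 514.2 m, inserting between C and D.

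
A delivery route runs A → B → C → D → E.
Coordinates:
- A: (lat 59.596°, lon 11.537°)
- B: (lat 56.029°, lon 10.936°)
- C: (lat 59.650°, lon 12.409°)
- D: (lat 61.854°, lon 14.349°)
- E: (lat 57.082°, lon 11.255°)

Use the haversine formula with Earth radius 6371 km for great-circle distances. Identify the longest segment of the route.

Leg distances:
A→B: 398.2 km
B→C: 411.9 km
C→D: 266.7 km
D→E: 558.5 km
The longest leg is D–E at 558.5 km.

D–E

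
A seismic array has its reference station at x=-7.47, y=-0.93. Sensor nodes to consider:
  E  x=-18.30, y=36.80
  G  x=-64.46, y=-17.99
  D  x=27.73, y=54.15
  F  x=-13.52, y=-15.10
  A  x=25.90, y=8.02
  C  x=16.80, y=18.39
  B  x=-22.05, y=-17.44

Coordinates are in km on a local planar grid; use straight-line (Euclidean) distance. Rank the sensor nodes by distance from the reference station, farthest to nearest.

Computing each straight-line distance from x=-7.47, y=-0.93:
D x=27.73, y=54.15: 65.4 km
G x=-64.46, y=-17.99: 59.5 km
E x=-18.30, y=36.80: 39.3 km
A x=25.90, y=8.02: 34.5 km
C x=16.80, y=18.39: 31.0 km
B x=-22.05, y=-17.44: 22.0 km
F x=-13.52, y=-15.10: 15.4 km

D, G, E, A, C, B, F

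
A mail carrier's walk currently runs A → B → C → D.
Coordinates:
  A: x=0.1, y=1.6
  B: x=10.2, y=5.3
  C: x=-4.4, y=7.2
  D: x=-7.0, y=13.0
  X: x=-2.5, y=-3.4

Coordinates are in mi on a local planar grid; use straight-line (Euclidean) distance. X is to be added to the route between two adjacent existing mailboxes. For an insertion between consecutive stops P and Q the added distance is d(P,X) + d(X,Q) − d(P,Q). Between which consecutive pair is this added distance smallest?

between A and B

Added distance for inserting X between each consecutive pair:
A–B: 10.3 mi
B–C: 11.4 mi
C–D: 21.4 mi
Smallest added distance is 10.3 mi, inserting between A and B.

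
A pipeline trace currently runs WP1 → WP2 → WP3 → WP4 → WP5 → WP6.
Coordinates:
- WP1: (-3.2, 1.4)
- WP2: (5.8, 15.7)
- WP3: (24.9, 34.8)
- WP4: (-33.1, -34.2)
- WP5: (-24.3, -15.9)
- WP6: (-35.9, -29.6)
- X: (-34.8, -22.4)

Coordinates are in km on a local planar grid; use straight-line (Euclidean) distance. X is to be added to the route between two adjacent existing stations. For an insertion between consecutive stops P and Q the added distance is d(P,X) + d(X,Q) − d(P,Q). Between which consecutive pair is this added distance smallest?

Added distance for inserting X between each consecutive pair:
WP1–WP2: 78.3 km
WP2–WP3: 111.3 km
WP3–WP4: 4.5 km
WP4–WP5: 4.0 km
WP5–WP6: 1.7 km
Smallest added distance is 1.7 km, inserting between WP5 and WP6.

between WP5 and WP6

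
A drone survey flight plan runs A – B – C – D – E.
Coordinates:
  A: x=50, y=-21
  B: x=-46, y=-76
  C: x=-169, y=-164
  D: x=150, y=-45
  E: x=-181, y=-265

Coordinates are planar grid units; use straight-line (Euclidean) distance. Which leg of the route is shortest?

Leg distances:
A→B: 110.6
B→C: 151.2
C→D: 340.5
D→E: 397.4
The shortest leg is A–B at 110.6.

A–B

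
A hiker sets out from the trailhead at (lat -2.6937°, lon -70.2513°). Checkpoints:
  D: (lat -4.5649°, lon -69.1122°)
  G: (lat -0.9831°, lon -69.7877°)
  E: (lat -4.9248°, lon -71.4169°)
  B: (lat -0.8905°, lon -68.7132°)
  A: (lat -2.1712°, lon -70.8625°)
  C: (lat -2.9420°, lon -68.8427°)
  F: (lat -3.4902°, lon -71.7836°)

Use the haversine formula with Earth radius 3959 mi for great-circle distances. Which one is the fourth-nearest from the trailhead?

G

Distances from the trailhead ((lat -2.6937°, lon -70.2513°)):
A: 55.5 mi
C: 98.7 mi
F: 119.2 mi
G: 122.5 mi
D: 151.3 mi
B: 163.7 mi
E: 173.8 mi
The fourth-nearest is G at 122.5 mi.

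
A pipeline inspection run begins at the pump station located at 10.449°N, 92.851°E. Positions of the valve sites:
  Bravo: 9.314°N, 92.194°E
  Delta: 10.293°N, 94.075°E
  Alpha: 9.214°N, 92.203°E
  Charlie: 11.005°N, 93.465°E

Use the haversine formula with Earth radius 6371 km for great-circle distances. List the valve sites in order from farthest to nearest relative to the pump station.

Computing each great-circle distance from 10.449°N, 92.851°E:
Alpha 9.214°N, 92.203°E: 154.6 km
Bravo 9.314°N, 92.194°E: 145.3 km
Delta 10.293°N, 94.075°E: 135.0 km
Charlie 11.005°N, 93.465°E: 91.2 km

Alpha, Bravo, Delta, Charlie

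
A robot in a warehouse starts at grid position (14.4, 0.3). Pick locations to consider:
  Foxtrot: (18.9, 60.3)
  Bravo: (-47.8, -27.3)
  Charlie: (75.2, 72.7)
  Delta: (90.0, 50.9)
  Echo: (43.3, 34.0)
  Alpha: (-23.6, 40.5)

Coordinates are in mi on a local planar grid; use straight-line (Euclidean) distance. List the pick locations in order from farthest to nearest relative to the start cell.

Charlie, Delta, Bravo, Foxtrot, Alpha, Echo

Distance from the start cell at (14.4, 0.3) to each:
Charlie (75.2, 72.7): 94.5 mi
Delta (90.0, 50.9): 91.0 mi
Bravo (-47.8, -27.3): 68.0 mi
Foxtrot (18.9, 60.3): 60.2 mi
Alpha (-23.6, 40.5): 55.3 mi
Echo (43.3, 34.0): 44.4 mi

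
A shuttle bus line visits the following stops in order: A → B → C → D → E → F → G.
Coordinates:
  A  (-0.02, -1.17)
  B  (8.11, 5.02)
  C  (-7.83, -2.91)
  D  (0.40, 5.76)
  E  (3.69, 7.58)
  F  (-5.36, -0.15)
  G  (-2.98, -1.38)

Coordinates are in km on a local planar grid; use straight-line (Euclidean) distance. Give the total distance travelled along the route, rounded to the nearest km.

58 km

Leg distances:
A→B: 10.2 km  (cumulative 10.2 km)
B→C: 17.8 km  (cumulative 28.0 km)
C→D: 12.0 km  (cumulative 40.0 km)
D→E: 3.8 km  (cumulative 43.7 km)
E→F: 11.9 km  (cumulative 55.6 km)
F→G: 2.7 km  (cumulative 58.3 km)
Total route length ≈ 58 km.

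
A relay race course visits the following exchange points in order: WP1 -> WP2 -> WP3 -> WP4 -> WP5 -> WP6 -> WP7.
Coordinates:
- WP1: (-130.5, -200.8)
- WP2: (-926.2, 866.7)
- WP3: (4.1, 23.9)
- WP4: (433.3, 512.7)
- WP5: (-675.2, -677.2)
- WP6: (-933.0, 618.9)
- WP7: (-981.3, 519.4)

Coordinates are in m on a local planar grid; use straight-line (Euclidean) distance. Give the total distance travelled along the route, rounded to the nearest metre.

6296 m

Leg distances:
WP1→WP2: 1331.4 m  (cumulative 1331.4 m)
WP2→WP3: 1255.3 m  (cumulative 2586.7 m)
WP3→WP4: 650.5 m  (cumulative 3237.2 m)
WP4→WP5: 1626.2 m  (cumulative 4863.4 m)
WP5→WP6: 1321.5 m  (cumulative 6184.9 m)
WP6→WP7: 110.6 m  (cumulative 6295.5 m)
Total route length ≈ 6296 m.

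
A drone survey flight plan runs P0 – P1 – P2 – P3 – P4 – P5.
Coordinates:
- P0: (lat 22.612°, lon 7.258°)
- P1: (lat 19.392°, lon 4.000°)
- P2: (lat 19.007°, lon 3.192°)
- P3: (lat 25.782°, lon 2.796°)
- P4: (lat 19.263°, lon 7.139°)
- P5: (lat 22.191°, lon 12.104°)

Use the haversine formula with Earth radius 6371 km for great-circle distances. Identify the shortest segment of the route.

P1–P2

Leg distances:
P0→P1: 492.5 km
P1→P2: 95.0 km
P2→P3: 754.4 km
P3→P4: 850.9 km
P4→P5: 610.3 km
The shortest leg is P1–P2 at 95.0 km.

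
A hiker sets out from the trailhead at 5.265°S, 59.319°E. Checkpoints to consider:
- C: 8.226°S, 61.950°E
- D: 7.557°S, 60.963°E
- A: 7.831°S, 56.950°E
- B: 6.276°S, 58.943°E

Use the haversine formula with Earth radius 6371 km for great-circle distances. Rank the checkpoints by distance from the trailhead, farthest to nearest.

Distances from the trailhead:
C 8.226°S, 61.950°E: 439.1 km
A 7.831°S, 56.950°E: 387.2 km
D 7.557°S, 60.963°E: 313.0 km
B 6.276°S, 58.943°E: 119.9 km

C, A, D, B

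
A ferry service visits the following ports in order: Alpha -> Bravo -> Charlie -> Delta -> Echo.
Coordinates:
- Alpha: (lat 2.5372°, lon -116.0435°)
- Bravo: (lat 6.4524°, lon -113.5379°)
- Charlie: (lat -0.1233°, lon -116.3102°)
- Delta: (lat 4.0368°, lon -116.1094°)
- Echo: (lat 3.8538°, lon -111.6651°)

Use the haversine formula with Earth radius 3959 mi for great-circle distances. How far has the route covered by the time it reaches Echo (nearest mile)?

1408 mi

Leg distances:
Alpha→Bravo: 320.9 mi  (cumulative 320.9 mi)
Bravo→Charlie: 492.9 mi  (cumulative 813.8 mi)
Charlie→Delta: 287.8 mi  (cumulative 1101.6 mi)
Delta→Echo: 306.6 mi  (cumulative 1408.2 mi)
Cumulative distance at Echo ≈ 1408 mi.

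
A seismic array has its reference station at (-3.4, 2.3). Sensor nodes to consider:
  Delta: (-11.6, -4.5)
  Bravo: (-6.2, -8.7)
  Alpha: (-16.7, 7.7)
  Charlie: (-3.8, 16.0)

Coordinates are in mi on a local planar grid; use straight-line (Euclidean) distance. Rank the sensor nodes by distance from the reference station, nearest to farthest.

Delta, Bravo, Charlie, Alpha

Distance from the reference station at (-3.4, 2.3) to each:
Delta (-11.6, -4.5): 10.7 mi
Bravo (-6.2, -8.7): 11.4 mi
Charlie (-3.8, 16.0): 13.7 mi
Alpha (-16.7, 7.7): 14.4 mi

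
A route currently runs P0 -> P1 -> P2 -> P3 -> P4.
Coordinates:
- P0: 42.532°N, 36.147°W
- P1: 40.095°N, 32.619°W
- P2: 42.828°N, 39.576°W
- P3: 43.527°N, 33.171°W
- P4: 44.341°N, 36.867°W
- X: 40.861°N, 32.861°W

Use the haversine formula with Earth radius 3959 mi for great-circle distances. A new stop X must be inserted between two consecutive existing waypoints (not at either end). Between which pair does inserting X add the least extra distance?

Added distance for inserting X between each consecutive pair:
P0–P1: 10.8 mi
P1–P2: 19.2 mi
P2–P3: 229.9 mi
P3–P4: 307.7 mi
Smallest added distance is 10.8 mi, inserting between P0 and P1.

between P0 and P1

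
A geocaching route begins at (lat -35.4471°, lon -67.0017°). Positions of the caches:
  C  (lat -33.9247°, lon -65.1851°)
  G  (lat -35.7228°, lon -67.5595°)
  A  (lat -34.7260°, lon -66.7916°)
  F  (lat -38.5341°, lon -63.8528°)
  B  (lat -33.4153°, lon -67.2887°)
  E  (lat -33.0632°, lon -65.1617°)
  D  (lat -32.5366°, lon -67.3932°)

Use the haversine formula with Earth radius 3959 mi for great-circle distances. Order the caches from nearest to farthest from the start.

Distance from the start at (lat -35.4471°, lon -67.0017°) to each:
G (lat -35.7228°, lon -67.5595°): 36.7 mi
A (lat -34.7260°, lon -66.7916°): 51.2 mi
B (lat -33.4153°, lon -67.2887°): 141.3 mi
C (lat -33.9247°, lon -65.1851°): 147.4 mi
E (lat -33.0632°, lon -65.1617°): 195.4 mi
D (lat -32.5366°, lon -67.3932°): 202.4 mi
F (lat -38.5341°, lon -63.8528°): 275.1 mi

G, A, B, C, E, D, F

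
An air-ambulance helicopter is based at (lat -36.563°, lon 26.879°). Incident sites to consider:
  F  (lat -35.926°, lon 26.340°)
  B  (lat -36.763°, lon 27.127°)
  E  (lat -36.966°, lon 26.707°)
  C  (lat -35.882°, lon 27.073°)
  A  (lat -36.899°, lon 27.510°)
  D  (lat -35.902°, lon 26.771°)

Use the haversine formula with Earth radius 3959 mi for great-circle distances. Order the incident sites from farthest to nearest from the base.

Computing each great-circle distance from (lat -36.563°, lon 26.879°):
F (lat -35.926°, lon 26.340°): 53.3 mi
C (lat -35.882°, lon 27.073°): 48.3 mi
D (lat -35.902°, lon 26.771°): 46.1 mi
A (lat -36.899°, lon 27.510°): 42.0 mi
E (lat -36.966°, lon 26.707°): 29.4 mi
B (lat -36.763°, lon 27.127°): 19.5 mi

F, C, D, A, E, B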